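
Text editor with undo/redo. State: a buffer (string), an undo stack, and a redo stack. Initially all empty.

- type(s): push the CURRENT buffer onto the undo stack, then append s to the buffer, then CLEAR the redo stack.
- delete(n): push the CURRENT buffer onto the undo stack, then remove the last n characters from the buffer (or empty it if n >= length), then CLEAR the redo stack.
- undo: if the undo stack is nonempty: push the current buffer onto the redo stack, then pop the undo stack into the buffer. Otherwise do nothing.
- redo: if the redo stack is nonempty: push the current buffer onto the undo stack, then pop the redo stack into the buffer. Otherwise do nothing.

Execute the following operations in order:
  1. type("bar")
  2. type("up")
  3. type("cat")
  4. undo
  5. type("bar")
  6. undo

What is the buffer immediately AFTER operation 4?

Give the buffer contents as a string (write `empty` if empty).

Answer: barup

Derivation:
After op 1 (type): buf='bar' undo_depth=1 redo_depth=0
After op 2 (type): buf='barup' undo_depth=2 redo_depth=0
After op 3 (type): buf='barupcat' undo_depth=3 redo_depth=0
After op 4 (undo): buf='barup' undo_depth=2 redo_depth=1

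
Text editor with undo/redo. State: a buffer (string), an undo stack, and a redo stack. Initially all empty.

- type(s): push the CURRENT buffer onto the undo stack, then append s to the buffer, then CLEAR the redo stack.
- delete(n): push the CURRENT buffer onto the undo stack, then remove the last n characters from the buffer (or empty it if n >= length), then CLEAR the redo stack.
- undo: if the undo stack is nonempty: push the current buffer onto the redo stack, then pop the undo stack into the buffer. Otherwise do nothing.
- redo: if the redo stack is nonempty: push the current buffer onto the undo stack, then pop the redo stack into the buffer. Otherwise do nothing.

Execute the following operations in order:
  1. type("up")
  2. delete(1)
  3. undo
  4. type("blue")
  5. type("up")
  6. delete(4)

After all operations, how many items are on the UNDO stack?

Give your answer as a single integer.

Answer: 4

Derivation:
After op 1 (type): buf='up' undo_depth=1 redo_depth=0
After op 2 (delete): buf='u' undo_depth=2 redo_depth=0
After op 3 (undo): buf='up' undo_depth=1 redo_depth=1
After op 4 (type): buf='upblue' undo_depth=2 redo_depth=0
After op 5 (type): buf='upblueup' undo_depth=3 redo_depth=0
After op 6 (delete): buf='upbl' undo_depth=4 redo_depth=0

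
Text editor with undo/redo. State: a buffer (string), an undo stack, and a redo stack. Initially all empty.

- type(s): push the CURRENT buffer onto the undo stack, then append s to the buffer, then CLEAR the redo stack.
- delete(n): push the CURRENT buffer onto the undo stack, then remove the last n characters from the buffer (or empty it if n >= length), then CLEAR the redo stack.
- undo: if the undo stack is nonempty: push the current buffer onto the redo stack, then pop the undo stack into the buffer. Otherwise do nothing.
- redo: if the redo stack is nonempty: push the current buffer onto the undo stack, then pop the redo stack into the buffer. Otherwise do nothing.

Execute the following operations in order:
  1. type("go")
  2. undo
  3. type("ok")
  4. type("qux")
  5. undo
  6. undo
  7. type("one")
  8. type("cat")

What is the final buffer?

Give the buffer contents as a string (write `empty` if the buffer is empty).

After op 1 (type): buf='go' undo_depth=1 redo_depth=0
After op 2 (undo): buf='(empty)' undo_depth=0 redo_depth=1
After op 3 (type): buf='ok' undo_depth=1 redo_depth=0
After op 4 (type): buf='okqux' undo_depth=2 redo_depth=0
After op 5 (undo): buf='ok' undo_depth=1 redo_depth=1
After op 6 (undo): buf='(empty)' undo_depth=0 redo_depth=2
After op 7 (type): buf='one' undo_depth=1 redo_depth=0
After op 8 (type): buf='onecat' undo_depth=2 redo_depth=0

Answer: onecat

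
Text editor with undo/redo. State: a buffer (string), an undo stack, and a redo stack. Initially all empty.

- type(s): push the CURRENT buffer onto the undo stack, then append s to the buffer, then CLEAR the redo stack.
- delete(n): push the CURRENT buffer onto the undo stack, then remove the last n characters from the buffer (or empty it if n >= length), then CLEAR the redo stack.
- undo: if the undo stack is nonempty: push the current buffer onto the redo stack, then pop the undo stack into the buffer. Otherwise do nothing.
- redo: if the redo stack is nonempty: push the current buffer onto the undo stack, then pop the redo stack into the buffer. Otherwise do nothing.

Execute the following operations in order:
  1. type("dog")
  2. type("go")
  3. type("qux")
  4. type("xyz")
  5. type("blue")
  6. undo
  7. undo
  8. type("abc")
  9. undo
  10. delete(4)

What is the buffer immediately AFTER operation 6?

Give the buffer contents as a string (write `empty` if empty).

After op 1 (type): buf='dog' undo_depth=1 redo_depth=0
After op 2 (type): buf='doggo' undo_depth=2 redo_depth=0
After op 3 (type): buf='doggoqux' undo_depth=3 redo_depth=0
After op 4 (type): buf='doggoquxxyz' undo_depth=4 redo_depth=0
After op 5 (type): buf='doggoquxxyzblue' undo_depth=5 redo_depth=0
After op 6 (undo): buf='doggoquxxyz' undo_depth=4 redo_depth=1

Answer: doggoquxxyz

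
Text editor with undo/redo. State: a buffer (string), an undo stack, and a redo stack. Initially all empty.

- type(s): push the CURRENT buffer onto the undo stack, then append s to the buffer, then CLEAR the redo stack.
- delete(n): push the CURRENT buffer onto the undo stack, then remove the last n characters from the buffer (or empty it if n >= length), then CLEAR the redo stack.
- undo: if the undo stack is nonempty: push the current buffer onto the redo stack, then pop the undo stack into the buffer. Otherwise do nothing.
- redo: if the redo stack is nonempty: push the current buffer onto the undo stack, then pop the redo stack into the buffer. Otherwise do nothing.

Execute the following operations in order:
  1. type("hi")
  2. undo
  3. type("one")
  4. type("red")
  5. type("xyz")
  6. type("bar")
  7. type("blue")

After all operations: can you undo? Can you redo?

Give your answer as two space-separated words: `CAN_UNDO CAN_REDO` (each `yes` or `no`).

Answer: yes no

Derivation:
After op 1 (type): buf='hi' undo_depth=1 redo_depth=0
After op 2 (undo): buf='(empty)' undo_depth=0 redo_depth=1
After op 3 (type): buf='one' undo_depth=1 redo_depth=0
After op 4 (type): buf='onered' undo_depth=2 redo_depth=0
After op 5 (type): buf='oneredxyz' undo_depth=3 redo_depth=0
After op 6 (type): buf='oneredxyzbar' undo_depth=4 redo_depth=0
After op 7 (type): buf='oneredxyzbarblue' undo_depth=5 redo_depth=0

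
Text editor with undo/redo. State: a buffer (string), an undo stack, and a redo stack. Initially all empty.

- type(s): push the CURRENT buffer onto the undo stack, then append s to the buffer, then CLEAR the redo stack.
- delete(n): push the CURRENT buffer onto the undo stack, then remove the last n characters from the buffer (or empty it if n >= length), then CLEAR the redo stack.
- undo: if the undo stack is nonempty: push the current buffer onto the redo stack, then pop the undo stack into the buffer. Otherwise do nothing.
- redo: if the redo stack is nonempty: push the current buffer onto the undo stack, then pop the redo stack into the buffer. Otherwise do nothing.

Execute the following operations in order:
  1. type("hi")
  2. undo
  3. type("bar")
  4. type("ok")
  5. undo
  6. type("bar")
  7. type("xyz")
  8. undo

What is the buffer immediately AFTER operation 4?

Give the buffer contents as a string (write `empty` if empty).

After op 1 (type): buf='hi' undo_depth=1 redo_depth=0
After op 2 (undo): buf='(empty)' undo_depth=0 redo_depth=1
After op 3 (type): buf='bar' undo_depth=1 redo_depth=0
After op 4 (type): buf='barok' undo_depth=2 redo_depth=0

Answer: barok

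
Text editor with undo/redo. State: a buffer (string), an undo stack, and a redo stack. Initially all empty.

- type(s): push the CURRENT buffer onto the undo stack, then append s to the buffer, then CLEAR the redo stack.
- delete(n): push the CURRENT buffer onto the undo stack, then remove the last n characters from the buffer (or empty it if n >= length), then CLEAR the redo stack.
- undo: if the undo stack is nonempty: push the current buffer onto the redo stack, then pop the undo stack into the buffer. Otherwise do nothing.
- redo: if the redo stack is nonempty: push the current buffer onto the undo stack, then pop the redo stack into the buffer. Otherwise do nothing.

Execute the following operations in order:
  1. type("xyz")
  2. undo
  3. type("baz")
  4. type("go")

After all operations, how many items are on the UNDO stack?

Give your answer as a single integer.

After op 1 (type): buf='xyz' undo_depth=1 redo_depth=0
After op 2 (undo): buf='(empty)' undo_depth=0 redo_depth=1
After op 3 (type): buf='baz' undo_depth=1 redo_depth=0
After op 4 (type): buf='bazgo' undo_depth=2 redo_depth=0

Answer: 2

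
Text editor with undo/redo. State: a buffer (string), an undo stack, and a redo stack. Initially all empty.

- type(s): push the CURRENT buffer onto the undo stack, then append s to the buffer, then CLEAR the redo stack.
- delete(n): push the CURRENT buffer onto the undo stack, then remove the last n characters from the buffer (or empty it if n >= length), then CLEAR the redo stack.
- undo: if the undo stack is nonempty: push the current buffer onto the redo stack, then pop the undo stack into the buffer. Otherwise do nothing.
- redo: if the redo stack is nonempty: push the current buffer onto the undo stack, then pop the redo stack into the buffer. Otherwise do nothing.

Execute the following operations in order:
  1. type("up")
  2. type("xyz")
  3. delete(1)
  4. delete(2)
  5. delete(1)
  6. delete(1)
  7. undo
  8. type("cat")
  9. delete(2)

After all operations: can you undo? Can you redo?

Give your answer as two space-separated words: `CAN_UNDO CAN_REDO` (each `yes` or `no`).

Answer: yes no

Derivation:
After op 1 (type): buf='up' undo_depth=1 redo_depth=0
After op 2 (type): buf='upxyz' undo_depth=2 redo_depth=0
After op 3 (delete): buf='upxy' undo_depth=3 redo_depth=0
After op 4 (delete): buf='up' undo_depth=4 redo_depth=0
After op 5 (delete): buf='u' undo_depth=5 redo_depth=0
After op 6 (delete): buf='(empty)' undo_depth=6 redo_depth=0
After op 7 (undo): buf='u' undo_depth=5 redo_depth=1
After op 8 (type): buf='ucat' undo_depth=6 redo_depth=0
After op 9 (delete): buf='uc' undo_depth=7 redo_depth=0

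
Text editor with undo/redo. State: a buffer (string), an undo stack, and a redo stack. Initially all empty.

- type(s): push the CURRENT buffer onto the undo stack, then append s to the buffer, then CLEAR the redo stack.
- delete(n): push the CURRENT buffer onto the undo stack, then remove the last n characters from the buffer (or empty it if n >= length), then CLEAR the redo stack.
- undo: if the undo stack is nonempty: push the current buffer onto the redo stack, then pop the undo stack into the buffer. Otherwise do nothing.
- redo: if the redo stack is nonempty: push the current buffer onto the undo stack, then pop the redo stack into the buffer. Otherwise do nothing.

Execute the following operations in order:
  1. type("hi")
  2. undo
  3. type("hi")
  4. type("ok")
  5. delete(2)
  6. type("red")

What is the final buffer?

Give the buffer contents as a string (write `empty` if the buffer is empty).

After op 1 (type): buf='hi' undo_depth=1 redo_depth=0
After op 2 (undo): buf='(empty)' undo_depth=0 redo_depth=1
After op 3 (type): buf='hi' undo_depth=1 redo_depth=0
After op 4 (type): buf='hiok' undo_depth=2 redo_depth=0
After op 5 (delete): buf='hi' undo_depth=3 redo_depth=0
After op 6 (type): buf='hired' undo_depth=4 redo_depth=0

Answer: hired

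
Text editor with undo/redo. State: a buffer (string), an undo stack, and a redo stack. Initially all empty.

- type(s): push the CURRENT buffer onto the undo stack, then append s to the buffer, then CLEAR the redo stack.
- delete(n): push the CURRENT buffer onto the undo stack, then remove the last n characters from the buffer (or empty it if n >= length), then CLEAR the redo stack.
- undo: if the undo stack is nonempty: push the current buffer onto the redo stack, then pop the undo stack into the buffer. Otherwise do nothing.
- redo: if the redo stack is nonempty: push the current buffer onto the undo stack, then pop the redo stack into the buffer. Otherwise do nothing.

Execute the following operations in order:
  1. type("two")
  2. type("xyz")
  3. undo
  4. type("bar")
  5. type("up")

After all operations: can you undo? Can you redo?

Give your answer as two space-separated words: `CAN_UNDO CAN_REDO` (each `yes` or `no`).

Answer: yes no

Derivation:
After op 1 (type): buf='two' undo_depth=1 redo_depth=0
After op 2 (type): buf='twoxyz' undo_depth=2 redo_depth=0
After op 3 (undo): buf='two' undo_depth=1 redo_depth=1
After op 4 (type): buf='twobar' undo_depth=2 redo_depth=0
After op 5 (type): buf='twobarup' undo_depth=3 redo_depth=0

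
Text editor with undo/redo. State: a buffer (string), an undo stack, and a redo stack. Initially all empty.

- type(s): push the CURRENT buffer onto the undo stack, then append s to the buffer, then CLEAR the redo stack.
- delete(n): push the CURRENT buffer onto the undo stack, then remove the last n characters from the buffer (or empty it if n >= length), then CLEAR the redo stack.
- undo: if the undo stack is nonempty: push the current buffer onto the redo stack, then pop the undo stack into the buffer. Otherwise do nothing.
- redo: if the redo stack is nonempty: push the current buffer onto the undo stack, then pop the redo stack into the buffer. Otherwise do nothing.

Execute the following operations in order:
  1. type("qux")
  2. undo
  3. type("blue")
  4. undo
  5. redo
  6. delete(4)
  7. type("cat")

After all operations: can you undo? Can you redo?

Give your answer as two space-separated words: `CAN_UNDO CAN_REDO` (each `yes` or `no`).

After op 1 (type): buf='qux' undo_depth=1 redo_depth=0
After op 2 (undo): buf='(empty)' undo_depth=0 redo_depth=1
After op 3 (type): buf='blue' undo_depth=1 redo_depth=0
After op 4 (undo): buf='(empty)' undo_depth=0 redo_depth=1
After op 5 (redo): buf='blue' undo_depth=1 redo_depth=0
After op 6 (delete): buf='(empty)' undo_depth=2 redo_depth=0
After op 7 (type): buf='cat' undo_depth=3 redo_depth=0

Answer: yes no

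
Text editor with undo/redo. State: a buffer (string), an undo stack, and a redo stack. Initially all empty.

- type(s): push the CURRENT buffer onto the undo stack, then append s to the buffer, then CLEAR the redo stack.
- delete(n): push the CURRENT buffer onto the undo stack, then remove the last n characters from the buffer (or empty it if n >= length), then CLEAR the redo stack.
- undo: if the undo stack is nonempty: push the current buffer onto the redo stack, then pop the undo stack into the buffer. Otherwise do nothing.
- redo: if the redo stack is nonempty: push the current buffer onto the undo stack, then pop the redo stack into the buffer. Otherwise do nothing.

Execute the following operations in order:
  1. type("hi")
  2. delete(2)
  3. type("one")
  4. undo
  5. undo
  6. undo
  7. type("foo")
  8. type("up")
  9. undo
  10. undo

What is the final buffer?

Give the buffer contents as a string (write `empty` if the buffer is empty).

Answer: empty

Derivation:
After op 1 (type): buf='hi' undo_depth=1 redo_depth=0
After op 2 (delete): buf='(empty)' undo_depth=2 redo_depth=0
After op 3 (type): buf='one' undo_depth=3 redo_depth=0
After op 4 (undo): buf='(empty)' undo_depth=2 redo_depth=1
After op 5 (undo): buf='hi' undo_depth=1 redo_depth=2
After op 6 (undo): buf='(empty)' undo_depth=0 redo_depth=3
After op 7 (type): buf='foo' undo_depth=1 redo_depth=0
After op 8 (type): buf='fooup' undo_depth=2 redo_depth=0
After op 9 (undo): buf='foo' undo_depth=1 redo_depth=1
After op 10 (undo): buf='(empty)' undo_depth=0 redo_depth=2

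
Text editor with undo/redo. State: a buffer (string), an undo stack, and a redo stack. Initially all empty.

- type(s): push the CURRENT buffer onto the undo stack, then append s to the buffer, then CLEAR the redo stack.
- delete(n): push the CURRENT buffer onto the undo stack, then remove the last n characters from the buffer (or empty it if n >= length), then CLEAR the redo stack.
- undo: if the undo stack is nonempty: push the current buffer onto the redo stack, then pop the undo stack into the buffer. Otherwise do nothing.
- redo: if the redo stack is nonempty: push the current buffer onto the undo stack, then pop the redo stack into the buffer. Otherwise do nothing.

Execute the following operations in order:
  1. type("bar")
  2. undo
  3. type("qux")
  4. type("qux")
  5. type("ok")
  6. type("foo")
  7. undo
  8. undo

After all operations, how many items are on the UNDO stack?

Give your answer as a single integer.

Answer: 2

Derivation:
After op 1 (type): buf='bar' undo_depth=1 redo_depth=0
After op 2 (undo): buf='(empty)' undo_depth=0 redo_depth=1
After op 3 (type): buf='qux' undo_depth=1 redo_depth=0
After op 4 (type): buf='quxqux' undo_depth=2 redo_depth=0
After op 5 (type): buf='quxquxok' undo_depth=3 redo_depth=0
After op 6 (type): buf='quxquxokfoo' undo_depth=4 redo_depth=0
After op 7 (undo): buf='quxquxok' undo_depth=3 redo_depth=1
After op 8 (undo): buf='quxqux' undo_depth=2 redo_depth=2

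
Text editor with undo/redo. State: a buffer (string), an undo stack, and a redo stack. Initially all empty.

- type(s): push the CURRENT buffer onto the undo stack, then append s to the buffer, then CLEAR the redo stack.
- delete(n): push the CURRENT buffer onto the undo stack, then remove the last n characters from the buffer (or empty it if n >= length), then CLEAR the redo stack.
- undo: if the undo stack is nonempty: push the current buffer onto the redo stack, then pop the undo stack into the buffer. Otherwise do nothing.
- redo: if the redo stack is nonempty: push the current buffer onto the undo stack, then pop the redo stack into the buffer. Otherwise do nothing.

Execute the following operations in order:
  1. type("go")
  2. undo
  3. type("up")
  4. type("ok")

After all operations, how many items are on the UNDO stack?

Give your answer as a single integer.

After op 1 (type): buf='go' undo_depth=1 redo_depth=0
After op 2 (undo): buf='(empty)' undo_depth=0 redo_depth=1
After op 3 (type): buf='up' undo_depth=1 redo_depth=0
After op 4 (type): buf='upok' undo_depth=2 redo_depth=0

Answer: 2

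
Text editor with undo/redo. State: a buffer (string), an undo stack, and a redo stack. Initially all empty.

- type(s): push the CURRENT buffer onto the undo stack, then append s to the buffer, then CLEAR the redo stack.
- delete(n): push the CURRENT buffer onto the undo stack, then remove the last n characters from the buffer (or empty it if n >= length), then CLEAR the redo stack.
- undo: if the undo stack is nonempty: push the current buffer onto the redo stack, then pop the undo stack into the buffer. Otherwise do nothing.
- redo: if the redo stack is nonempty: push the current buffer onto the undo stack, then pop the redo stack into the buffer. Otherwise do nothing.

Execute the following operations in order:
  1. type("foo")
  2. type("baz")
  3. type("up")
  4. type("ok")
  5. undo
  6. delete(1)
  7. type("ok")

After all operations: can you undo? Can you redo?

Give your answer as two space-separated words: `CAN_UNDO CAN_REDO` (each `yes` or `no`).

After op 1 (type): buf='foo' undo_depth=1 redo_depth=0
After op 2 (type): buf='foobaz' undo_depth=2 redo_depth=0
After op 3 (type): buf='foobazup' undo_depth=3 redo_depth=0
After op 4 (type): buf='foobazupok' undo_depth=4 redo_depth=0
After op 5 (undo): buf='foobazup' undo_depth=3 redo_depth=1
After op 6 (delete): buf='foobazu' undo_depth=4 redo_depth=0
After op 7 (type): buf='foobazuok' undo_depth=5 redo_depth=0

Answer: yes no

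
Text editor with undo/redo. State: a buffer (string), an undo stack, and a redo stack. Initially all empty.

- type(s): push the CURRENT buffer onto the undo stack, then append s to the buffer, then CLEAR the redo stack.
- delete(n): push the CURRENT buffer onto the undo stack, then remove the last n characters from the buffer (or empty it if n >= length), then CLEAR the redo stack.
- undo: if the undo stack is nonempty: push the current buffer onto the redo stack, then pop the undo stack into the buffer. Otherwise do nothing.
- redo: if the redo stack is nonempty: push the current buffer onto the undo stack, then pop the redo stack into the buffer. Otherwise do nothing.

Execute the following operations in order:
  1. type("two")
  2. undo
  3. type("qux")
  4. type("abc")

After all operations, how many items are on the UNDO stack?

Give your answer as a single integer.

After op 1 (type): buf='two' undo_depth=1 redo_depth=0
After op 2 (undo): buf='(empty)' undo_depth=0 redo_depth=1
After op 3 (type): buf='qux' undo_depth=1 redo_depth=0
After op 4 (type): buf='quxabc' undo_depth=2 redo_depth=0

Answer: 2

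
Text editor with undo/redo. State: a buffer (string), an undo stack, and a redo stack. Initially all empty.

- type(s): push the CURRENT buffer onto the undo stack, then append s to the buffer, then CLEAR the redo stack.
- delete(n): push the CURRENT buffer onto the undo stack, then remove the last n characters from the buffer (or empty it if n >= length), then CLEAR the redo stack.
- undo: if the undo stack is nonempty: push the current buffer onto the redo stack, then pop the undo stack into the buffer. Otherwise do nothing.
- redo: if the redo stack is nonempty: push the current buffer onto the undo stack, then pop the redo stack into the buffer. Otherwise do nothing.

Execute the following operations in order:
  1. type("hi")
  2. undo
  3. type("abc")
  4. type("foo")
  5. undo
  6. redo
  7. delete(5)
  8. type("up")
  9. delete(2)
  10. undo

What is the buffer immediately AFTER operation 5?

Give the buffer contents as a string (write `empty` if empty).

Answer: abc

Derivation:
After op 1 (type): buf='hi' undo_depth=1 redo_depth=0
After op 2 (undo): buf='(empty)' undo_depth=0 redo_depth=1
After op 3 (type): buf='abc' undo_depth=1 redo_depth=0
After op 4 (type): buf='abcfoo' undo_depth=2 redo_depth=0
After op 5 (undo): buf='abc' undo_depth=1 redo_depth=1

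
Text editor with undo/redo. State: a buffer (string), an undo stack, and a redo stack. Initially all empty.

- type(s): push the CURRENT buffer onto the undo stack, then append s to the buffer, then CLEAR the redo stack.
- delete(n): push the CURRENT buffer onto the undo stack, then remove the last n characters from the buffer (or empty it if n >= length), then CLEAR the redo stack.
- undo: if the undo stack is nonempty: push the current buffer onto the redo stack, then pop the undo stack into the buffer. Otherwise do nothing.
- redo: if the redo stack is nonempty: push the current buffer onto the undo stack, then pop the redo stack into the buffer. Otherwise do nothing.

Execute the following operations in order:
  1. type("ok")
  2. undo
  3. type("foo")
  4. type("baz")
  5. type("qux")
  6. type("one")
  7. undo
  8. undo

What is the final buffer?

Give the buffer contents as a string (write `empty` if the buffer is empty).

Answer: foobaz

Derivation:
After op 1 (type): buf='ok' undo_depth=1 redo_depth=0
After op 2 (undo): buf='(empty)' undo_depth=0 redo_depth=1
After op 3 (type): buf='foo' undo_depth=1 redo_depth=0
After op 4 (type): buf='foobaz' undo_depth=2 redo_depth=0
After op 5 (type): buf='foobazqux' undo_depth=3 redo_depth=0
After op 6 (type): buf='foobazquxone' undo_depth=4 redo_depth=0
After op 7 (undo): buf='foobazqux' undo_depth=3 redo_depth=1
After op 8 (undo): buf='foobaz' undo_depth=2 redo_depth=2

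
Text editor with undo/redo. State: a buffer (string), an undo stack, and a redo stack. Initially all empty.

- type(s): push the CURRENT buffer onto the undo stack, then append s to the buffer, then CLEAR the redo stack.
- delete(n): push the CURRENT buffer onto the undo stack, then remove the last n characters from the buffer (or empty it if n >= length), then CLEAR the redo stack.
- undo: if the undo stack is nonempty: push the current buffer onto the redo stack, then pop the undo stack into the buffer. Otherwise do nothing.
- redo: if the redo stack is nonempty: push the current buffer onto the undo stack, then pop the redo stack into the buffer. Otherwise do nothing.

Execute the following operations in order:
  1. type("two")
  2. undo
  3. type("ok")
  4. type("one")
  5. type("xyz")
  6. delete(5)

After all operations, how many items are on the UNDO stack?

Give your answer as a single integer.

Answer: 4

Derivation:
After op 1 (type): buf='two' undo_depth=1 redo_depth=0
After op 2 (undo): buf='(empty)' undo_depth=0 redo_depth=1
After op 3 (type): buf='ok' undo_depth=1 redo_depth=0
After op 4 (type): buf='okone' undo_depth=2 redo_depth=0
After op 5 (type): buf='okonexyz' undo_depth=3 redo_depth=0
After op 6 (delete): buf='oko' undo_depth=4 redo_depth=0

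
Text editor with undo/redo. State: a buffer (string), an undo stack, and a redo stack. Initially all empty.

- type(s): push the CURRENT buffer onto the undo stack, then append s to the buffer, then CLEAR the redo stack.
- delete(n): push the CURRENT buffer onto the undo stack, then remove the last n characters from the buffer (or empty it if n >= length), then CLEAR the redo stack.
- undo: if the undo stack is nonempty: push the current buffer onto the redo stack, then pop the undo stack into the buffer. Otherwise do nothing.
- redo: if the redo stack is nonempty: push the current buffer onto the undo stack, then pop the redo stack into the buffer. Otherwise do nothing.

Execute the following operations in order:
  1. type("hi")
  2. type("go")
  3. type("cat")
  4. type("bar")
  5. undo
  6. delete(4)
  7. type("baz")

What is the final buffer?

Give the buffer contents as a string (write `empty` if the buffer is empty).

Answer: higbaz

Derivation:
After op 1 (type): buf='hi' undo_depth=1 redo_depth=0
After op 2 (type): buf='higo' undo_depth=2 redo_depth=0
After op 3 (type): buf='higocat' undo_depth=3 redo_depth=0
After op 4 (type): buf='higocatbar' undo_depth=4 redo_depth=0
After op 5 (undo): buf='higocat' undo_depth=3 redo_depth=1
After op 6 (delete): buf='hig' undo_depth=4 redo_depth=0
After op 7 (type): buf='higbaz' undo_depth=5 redo_depth=0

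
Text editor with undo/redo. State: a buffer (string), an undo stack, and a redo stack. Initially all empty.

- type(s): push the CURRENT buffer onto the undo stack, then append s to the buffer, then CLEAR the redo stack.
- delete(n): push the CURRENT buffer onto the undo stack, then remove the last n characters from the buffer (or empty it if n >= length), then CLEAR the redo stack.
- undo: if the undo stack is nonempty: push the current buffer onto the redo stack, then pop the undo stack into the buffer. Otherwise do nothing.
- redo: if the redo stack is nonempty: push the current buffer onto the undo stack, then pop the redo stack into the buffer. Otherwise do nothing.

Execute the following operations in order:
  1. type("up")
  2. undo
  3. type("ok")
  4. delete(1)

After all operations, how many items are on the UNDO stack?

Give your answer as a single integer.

After op 1 (type): buf='up' undo_depth=1 redo_depth=0
After op 2 (undo): buf='(empty)' undo_depth=0 redo_depth=1
After op 3 (type): buf='ok' undo_depth=1 redo_depth=0
After op 4 (delete): buf='o' undo_depth=2 redo_depth=0

Answer: 2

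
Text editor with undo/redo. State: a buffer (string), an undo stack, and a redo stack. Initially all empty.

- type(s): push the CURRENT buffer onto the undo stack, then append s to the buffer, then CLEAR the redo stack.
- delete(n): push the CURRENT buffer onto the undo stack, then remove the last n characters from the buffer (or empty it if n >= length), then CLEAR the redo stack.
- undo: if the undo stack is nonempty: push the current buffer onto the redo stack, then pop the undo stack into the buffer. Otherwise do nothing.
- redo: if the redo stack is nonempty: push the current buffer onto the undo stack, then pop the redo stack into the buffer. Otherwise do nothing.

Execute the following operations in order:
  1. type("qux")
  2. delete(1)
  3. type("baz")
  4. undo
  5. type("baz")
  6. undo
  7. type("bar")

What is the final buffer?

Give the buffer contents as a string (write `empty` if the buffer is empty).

Answer: qubar

Derivation:
After op 1 (type): buf='qux' undo_depth=1 redo_depth=0
After op 2 (delete): buf='qu' undo_depth=2 redo_depth=0
After op 3 (type): buf='qubaz' undo_depth=3 redo_depth=0
After op 4 (undo): buf='qu' undo_depth=2 redo_depth=1
After op 5 (type): buf='qubaz' undo_depth=3 redo_depth=0
After op 6 (undo): buf='qu' undo_depth=2 redo_depth=1
After op 7 (type): buf='qubar' undo_depth=3 redo_depth=0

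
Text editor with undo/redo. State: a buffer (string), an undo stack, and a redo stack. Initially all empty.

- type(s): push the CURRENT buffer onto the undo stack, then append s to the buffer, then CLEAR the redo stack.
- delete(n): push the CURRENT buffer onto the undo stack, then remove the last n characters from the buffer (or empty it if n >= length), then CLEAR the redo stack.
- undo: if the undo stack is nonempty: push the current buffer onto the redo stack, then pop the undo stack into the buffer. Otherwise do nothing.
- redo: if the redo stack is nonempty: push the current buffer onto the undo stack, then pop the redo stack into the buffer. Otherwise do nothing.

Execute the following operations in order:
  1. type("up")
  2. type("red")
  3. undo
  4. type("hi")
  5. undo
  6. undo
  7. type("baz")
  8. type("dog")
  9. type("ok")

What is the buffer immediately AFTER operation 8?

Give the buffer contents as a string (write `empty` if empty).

After op 1 (type): buf='up' undo_depth=1 redo_depth=0
After op 2 (type): buf='upred' undo_depth=2 redo_depth=0
After op 3 (undo): buf='up' undo_depth=1 redo_depth=1
After op 4 (type): buf='uphi' undo_depth=2 redo_depth=0
After op 5 (undo): buf='up' undo_depth=1 redo_depth=1
After op 6 (undo): buf='(empty)' undo_depth=0 redo_depth=2
After op 7 (type): buf='baz' undo_depth=1 redo_depth=0
After op 8 (type): buf='bazdog' undo_depth=2 redo_depth=0

Answer: bazdog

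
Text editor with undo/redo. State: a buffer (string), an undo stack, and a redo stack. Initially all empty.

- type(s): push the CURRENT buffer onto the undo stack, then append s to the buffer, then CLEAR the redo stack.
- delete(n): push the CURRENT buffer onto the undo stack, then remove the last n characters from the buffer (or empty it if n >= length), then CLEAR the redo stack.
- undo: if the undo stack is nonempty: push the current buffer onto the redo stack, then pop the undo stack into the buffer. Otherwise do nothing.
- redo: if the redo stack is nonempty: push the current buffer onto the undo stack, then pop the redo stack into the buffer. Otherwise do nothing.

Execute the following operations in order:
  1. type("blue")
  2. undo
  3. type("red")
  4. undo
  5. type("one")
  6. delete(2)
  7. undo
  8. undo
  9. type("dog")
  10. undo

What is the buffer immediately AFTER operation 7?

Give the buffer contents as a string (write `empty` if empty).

After op 1 (type): buf='blue' undo_depth=1 redo_depth=0
After op 2 (undo): buf='(empty)' undo_depth=0 redo_depth=1
After op 3 (type): buf='red' undo_depth=1 redo_depth=0
After op 4 (undo): buf='(empty)' undo_depth=0 redo_depth=1
After op 5 (type): buf='one' undo_depth=1 redo_depth=0
After op 6 (delete): buf='o' undo_depth=2 redo_depth=0
After op 7 (undo): buf='one' undo_depth=1 redo_depth=1

Answer: one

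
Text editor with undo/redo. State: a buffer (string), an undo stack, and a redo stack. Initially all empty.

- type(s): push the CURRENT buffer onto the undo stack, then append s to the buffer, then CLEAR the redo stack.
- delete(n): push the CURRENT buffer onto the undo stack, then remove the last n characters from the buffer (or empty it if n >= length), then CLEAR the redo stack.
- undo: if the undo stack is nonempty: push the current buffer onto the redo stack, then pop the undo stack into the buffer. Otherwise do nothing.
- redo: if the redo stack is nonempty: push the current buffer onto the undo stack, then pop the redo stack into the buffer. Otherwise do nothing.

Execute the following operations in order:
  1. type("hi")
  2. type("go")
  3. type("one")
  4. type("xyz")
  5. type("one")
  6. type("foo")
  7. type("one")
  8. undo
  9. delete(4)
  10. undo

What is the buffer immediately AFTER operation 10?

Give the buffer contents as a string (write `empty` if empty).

After op 1 (type): buf='hi' undo_depth=1 redo_depth=0
After op 2 (type): buf='higo' undo_depth=2 redo_depth=0
After op 3 (type): buf='higoone' undo_depth=3 redo_depth=0
After op 4 (type): buf='higoonexyz' undo_depth=4 redo_depth=0
After op 5 (type): buf='higoonexyzone' undo_depth=5 redo_depth=0
After op 6 (type): buf='higoonexyzonefoo' undo_depth=6 redo_depth=0
After op 7 (type): buf='higoonexyzonefooone' undo_depth=7 redo_depth=0
After op 8 (undo): buf='higoonexyzonefoo' undo_depth=6 redo_depth=1
After op 9 (delete): buf='higoonexyzon' undo_depth=7 redo_depth=0
After op 10 (undo): buf='higoonexyzonefoo' undo_depth=6 redo_depth=1

Answer: higoonexyzonefoo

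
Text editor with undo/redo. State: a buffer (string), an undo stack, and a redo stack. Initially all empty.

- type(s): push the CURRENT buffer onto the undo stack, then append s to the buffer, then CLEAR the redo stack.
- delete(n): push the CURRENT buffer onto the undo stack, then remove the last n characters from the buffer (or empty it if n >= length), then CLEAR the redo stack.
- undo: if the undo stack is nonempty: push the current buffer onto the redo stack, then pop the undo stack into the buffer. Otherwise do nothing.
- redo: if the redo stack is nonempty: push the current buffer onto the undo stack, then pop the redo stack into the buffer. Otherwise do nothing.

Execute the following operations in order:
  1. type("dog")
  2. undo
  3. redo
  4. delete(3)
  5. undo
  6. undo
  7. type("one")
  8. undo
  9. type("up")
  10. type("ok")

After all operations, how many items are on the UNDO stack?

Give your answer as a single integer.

After op 1 (type): buf='dog' undo_depth=1 redo_depth=0
After op 2 (undo): buf='(empty)' undo_depth=0 redo_depth=1
After op 3 (redo): buf='dog' undo_depth=1 redo_depth=0
After op 4 (delete): buf='(empty)' undo_depth=2 redo_depth=0
After op 5 (undo): buf='dog' undo_depth=1 redo_depth=1
After op 6 (undo): buf='(empty)' undo_depth=0 redo_depth=2
After op 7 (type): buf='one' undo_depth=1 redo_depth=0
After op 8 (undo): buf='(empty)' undo_depth=0 redo_depth=1
After op 9 (type): buf='up' undo_depth=1 redo_depth=0
After op 10 (type): buf='upok' undo_depth=2 redo_depth=0

Answer: 2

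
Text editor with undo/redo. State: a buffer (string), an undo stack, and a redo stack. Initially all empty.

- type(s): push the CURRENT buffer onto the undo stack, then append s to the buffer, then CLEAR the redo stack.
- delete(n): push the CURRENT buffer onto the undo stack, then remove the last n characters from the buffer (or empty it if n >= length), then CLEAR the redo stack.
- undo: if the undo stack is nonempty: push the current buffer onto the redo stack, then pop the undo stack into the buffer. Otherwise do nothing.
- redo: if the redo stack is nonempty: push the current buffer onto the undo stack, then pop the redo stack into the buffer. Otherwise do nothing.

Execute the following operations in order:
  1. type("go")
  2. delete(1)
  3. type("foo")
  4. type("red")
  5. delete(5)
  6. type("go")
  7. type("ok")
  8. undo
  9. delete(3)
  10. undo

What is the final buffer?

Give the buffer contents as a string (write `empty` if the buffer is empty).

After op 1 (type): buf='go' undo_depth=1 redo_depth=0
After op 2 (delete): buf='g' undo_depth=2 redo_depth=0
After op 3 (type): buf='gfoo' undo_depth=3 redo_depth=0
After op 4 (type): buf='gfoored' undo_depth=4 redo_depth=0
After op 5 (delete): buf='gf' undo_depth=5 redo_depth=0
After op 6 (type): buf='gfgo' undo_depth=6 redo_depth=0
After op 7 (type): buf='gfgook' undo_depth=7 redo_depth=0
After op 8 (undo): buf='gfgo' undo_depth=6 redo_depth=1
After op 9 (delete): buf='g' undo_depth=7 redo_depth=0
After op 10 (undo): buf='gfgo' undo_depth=6 redo_depth=1

Answer: gfgo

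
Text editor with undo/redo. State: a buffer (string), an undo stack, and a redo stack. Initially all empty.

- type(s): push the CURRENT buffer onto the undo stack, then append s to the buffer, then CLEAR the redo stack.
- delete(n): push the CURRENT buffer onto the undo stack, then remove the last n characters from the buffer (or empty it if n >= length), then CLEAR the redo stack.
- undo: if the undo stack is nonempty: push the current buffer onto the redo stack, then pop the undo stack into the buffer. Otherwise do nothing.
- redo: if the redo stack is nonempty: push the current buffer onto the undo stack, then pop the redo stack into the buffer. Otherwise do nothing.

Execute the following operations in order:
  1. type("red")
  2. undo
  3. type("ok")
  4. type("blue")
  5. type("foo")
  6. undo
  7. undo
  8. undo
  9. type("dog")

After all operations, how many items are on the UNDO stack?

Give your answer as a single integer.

Answer: 1

Derivation:
After op 1 (type): buf='red' undo_depth=1 redo_depth=0
After op 2 (undo): buf='(empty)' undo_depth=0 redo_depth=1
After op 3 (type): buf='ok' undo_depth=1 redo_depth=0
After op 4 (type): buf='okblue' undo_depth=2 redo_depth=0
After op 5 (type): buf='okbluefoo' undo_depth=3 redo_depth=0
After op 6 (undo): buf='okblue' undo_depth=2 redo_depth=1
After op 7 (undo): buf='ok' undo_depth=1 redo_depth=2
After op 8 (undo): buf='(empty)' undo_depth=0 redo_depth=3
After op 9 (type): buf='dog' undo_depth=1 redo_depth=0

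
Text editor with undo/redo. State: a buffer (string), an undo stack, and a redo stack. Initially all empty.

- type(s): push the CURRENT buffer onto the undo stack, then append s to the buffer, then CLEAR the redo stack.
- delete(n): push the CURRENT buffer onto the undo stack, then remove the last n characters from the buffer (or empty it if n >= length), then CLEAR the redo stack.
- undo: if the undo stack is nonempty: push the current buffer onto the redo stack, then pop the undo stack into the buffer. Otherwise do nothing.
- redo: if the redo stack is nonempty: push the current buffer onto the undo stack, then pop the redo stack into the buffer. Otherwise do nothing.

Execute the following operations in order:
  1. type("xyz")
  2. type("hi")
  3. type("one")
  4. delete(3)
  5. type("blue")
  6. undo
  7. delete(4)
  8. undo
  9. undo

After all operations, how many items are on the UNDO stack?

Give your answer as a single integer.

After op 1 (type): buf='xyz' undo_depth=1 redo_depth=0
After op 2 (type): buf='xyzhi' undo_depth=2 redo_depth=0
After op 3 (type): buf='xyzhione' undo_depth=3 redo_depth=0
After op 4 (delete): buf='xyzhi' undo_depth=4 redo_depth=0
After op 5 (type): buf='xyzhiblue' undo_depth=5 redo_depth=0
After op 6 (undo): buf='xyzhi' undo_depth=4 redo_depth=1
After op 7 (delete): buf='x' undo_depth=5 redo_depth=0
After op 8 (undo): buf='xyzhi' undo_depth=4 redo_depth=1
After op 9 (undo): buf='xyzhione' undo_depth=3 redo_depth=2

Answer: 3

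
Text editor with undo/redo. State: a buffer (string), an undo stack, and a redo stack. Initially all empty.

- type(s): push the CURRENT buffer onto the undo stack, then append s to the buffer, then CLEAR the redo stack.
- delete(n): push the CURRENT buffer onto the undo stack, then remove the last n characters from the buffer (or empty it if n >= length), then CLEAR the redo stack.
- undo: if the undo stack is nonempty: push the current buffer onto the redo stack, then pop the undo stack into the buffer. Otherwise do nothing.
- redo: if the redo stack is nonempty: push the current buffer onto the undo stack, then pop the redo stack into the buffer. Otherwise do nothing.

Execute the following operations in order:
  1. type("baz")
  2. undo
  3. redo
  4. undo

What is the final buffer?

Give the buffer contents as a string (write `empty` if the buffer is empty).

After op 1 (type): buf='baz' undo_depth=1 redo_depth=0
After op 2 (undo): buf='(empty)' undo_depth=0 redo_depth=1
After op 3 (redo): buf='baz' undo_depth=1 redo_depth=0
After op 4 (undo): buf='(empty)' undo_depth=0 redo_depth=1

Answer: empty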